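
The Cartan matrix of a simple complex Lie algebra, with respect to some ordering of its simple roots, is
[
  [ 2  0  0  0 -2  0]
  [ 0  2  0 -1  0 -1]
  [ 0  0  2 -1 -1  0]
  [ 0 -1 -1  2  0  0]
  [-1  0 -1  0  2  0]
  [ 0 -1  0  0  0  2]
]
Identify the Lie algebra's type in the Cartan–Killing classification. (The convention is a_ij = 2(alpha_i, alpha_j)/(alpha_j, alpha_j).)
type C_6

The matrix has rank 6 with 2's on the diagonal. Reading the off-diagonal entries as Dynkin edges (a single edge where a_ij = a_ji = -1; a double or triple edge where a_ij * a_ji = 2 or 3), the diagram is a chain of 6 nodes with a double edge at one end; the terminal node there is the unique long simple root (C_6). One simple-root ordering that puts it in standard form is (alpha_6, alpha_2, alpha_4, alpha_3, alpha_5, alpha_1). So the algebra is type C_6, i.e. sp(12).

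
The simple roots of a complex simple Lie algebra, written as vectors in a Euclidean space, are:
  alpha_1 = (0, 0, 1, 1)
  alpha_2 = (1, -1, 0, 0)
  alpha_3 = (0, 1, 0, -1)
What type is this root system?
A3

Compute the Cartan integers a_ij = 2(alpha_i, alpha_j)/(alpha_j, alpha_j); the resulting 3x3 Cartan matrix is
[[2, 0, -1], [0, 2, -1], [-1, -1, 2]].
All simple roots have the same length, so the diagram is simply laced. The associated Dynkin diagram is a chain of 3 nodes with single edges (A_3), so the type is A_3 (the algebra sl(4)).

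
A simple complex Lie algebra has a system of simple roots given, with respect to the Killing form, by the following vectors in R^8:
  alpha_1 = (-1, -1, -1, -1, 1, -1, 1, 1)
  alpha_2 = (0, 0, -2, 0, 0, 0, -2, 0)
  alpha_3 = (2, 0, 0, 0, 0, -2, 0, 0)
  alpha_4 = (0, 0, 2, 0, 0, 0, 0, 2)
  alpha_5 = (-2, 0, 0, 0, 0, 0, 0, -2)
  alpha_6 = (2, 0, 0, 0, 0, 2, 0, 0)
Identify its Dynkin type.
Compute the Cartan integers a_ij = 2(alpha_i, alpha_j)/(alpha_j, alpha_j); the resulting 6x6 Cartan matrix is
[[2, 0, 0, 0, 0, -1], [0, 2, 0, -1, 0, 0], [0, 0, 2, 0, -1, 0], [0, -1, 0, 2, -1, 0], [0, 0, -1, -1, 2, -1], [-1, 0, 0, 0, -1, 2]].
All simple roots have the same length, so the diagram is simply laced. The associated Dynkin diagram is a chain of 5 nodes with one extra node attached to the third node from one end (E_6), so the type is E_6.

type E_6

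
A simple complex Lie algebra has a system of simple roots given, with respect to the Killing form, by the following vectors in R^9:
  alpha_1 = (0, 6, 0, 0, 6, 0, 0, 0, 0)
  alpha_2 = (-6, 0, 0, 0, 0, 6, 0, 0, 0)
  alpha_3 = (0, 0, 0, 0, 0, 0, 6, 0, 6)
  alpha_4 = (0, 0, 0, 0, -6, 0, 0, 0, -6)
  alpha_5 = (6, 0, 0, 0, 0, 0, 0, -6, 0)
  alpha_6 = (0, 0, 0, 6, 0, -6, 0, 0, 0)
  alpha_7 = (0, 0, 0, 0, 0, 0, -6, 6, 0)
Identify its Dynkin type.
Compute the Cartan integers a_ij = 2(alpha_i, alpha_j)/(alpha_j, alpha_j); the resulting 7x7 Cartan matrix is
[[2, 0, 0, -1, 0, 0, 0], [0, 2, 0, 0, -1, -1, 0], [0, 0, 2, -1, 0, 0, -1], [-1, 0, -1, 2, 0, 0, 0], [0, -1, 0, 0, 2, 0, -1], [0, -1, 0, 0, 0, 2, 0], [0, 0, -1, 0, -1, 0, 2]].
All simple roots have the same length, so the diagram is simply laced. The associated Dynkin diagram is a chain of 7 nodes with single edges (A_7), so the type is A_7 (the algebra sl(8)).

type A_7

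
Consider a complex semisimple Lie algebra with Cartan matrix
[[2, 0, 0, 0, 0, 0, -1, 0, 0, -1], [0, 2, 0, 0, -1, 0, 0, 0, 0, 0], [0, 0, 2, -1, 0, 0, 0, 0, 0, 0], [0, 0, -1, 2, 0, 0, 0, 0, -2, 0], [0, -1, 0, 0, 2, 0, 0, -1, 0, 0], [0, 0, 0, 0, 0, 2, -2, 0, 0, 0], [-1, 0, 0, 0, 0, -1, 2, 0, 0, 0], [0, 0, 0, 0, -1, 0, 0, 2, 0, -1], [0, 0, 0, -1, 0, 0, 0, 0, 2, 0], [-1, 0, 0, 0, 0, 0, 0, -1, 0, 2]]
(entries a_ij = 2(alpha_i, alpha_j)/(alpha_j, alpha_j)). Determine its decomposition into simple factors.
The diagram associated to this matrix has two connected components: the simple roots {alpha_3, alpha_4, alpha_9} form a chain of 3 nodes with a double edge at one end; the terminal node there is the unique short simple root (B_3), and {alpha_1, alpha_2, alpha_5, alpha_6, alpha_7, alpha_8, alpha_10} form a chain of 7 nodes with a double edge at one end; the terminal node there is the unique long simple root (C_7). A semisimple Lie algebra decomposes uniquely as the direct sum of simple ideals, one per connected component of its Dynkin diagram, so g ≅ B_3 ⊕ C_7 (dimension 21 + 105 = 126).

type B_3 + type C_7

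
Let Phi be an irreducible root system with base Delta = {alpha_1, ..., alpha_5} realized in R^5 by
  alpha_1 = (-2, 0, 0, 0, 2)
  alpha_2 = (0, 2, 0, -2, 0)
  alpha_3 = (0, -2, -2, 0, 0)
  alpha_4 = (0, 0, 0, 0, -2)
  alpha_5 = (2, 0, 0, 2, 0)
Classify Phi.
Compute the Cartan integers a_ij = 2(alpha_i, alpha_j)/(alpha_j, alpha_j); the resulting 5x5 Cartan matrix is
[[2, 0, 0, -2, -1], [0, 2, -1, 0, -1], [0, -1, 2, 0, 0], [-1, 0, 0, 2, 0], [-1, -1, 0, 0, 2]].
The roots have two lengths (squared-length ratio 2:1); the short ones are alpha_{4}. The associated Dynkin diagram is a chain of 5 nodes with a double edge at one end; the terminal node there is the unique short simple root (B_5), so the type is B_5 (the algebra so(11)).

B5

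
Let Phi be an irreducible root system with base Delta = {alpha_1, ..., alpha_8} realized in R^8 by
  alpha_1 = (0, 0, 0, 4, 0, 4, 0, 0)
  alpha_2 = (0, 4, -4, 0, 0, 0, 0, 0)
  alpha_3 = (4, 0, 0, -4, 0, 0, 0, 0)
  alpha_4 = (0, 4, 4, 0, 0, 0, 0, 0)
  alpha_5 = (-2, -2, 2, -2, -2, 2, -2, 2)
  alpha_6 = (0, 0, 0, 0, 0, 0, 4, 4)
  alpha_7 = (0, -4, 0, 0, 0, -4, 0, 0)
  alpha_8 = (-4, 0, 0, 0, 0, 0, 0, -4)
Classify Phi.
E_8

Compute the Cartan integers a_ij = 2(alpha_i, alpha_j)/(alpha_j, alpha_j); the resulting 8x8 Cartan matrix is
[[2, 0, -1, 0, 0, 0, -1, 0], [0, 2, 0, 0, -1, 0, -1, 0], [-1, 0, 2, 0, 0, 0, 0, -1], [0, 0, 0, 2, 0, 0, -1, 0], [0, -1, 0, 0, 2, 0, 0, 0], [0, 0, 0, 0, 0, 2, 0, -1], [-1, -1, 0, -1, 0, 0, 2, 0], [0, 0, -1, 0, 0, -1, 0, 2]].
All simple roots have the same length, so the diagram is simply laced. The associated Dynkin diagram is a chain of 7 nodes with one extra node attached to the third node from one end (E_8), so the type is E_8.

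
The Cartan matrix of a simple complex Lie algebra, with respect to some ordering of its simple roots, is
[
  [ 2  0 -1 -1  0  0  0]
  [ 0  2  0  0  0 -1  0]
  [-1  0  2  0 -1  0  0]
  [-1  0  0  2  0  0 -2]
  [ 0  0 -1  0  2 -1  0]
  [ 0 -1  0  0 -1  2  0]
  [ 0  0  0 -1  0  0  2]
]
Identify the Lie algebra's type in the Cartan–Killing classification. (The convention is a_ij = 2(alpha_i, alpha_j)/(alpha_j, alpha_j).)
type B_7

The matrix has rank 7 with 2's on the diagonal. Reading the off-diagonal entries as Dynkin edges (a single edge where a_ij = a_ji = -1; a double or triple edge where a_ij * a_ji = 2 or 3), the diagram is a chain of 7 nodes with a double edge at one end; the terminal node there is the unique short simple root (B_7). One simple-root ordering that puts it in standard form is (alpha_2, alpha_6, alpha_5, alpha_3, alpha_1, alpha_4, alpha_7). So the algebra is type B_7, i.e. so(15).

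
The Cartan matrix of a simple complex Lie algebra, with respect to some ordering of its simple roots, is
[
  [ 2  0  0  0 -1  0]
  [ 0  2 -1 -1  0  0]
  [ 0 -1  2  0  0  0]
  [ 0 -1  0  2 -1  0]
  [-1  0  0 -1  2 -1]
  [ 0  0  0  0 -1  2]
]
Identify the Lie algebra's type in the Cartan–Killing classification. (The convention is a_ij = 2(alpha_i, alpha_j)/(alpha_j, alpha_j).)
D_6

The matrix has rank 6 with 2's on the diagonal. Reading the off-diagonal entries as Dynkin edges (a single edge where a_ij = a_ji = -1; a double or triple edge where a_ij * a_ji = 2 or 3), the diagram is a chain of 4 nodes with a fork of two nodes at one end (D_6). One simple-root ordering that puts it in standard form is (alpha_3, alpha_2, alpha_4, alpha_5, alpha_1, alpha_6). So the algebra is type D_6, i.e. so(12).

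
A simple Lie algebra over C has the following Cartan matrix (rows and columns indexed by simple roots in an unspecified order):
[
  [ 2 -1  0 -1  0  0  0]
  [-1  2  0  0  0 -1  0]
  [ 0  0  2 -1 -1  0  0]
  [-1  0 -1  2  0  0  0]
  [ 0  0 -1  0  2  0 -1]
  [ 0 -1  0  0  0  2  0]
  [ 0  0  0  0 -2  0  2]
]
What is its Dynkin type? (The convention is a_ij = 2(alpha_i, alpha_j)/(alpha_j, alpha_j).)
The matrix has rank 7 with 2's on the diagonal. Reading the off-diagonal entries as Dynkin edges (a single edge where a_ij = a_ji = -1; a double or triple edge where a_ij * a_ji = 2 or 3), the diagram is a chain of 7 nodes with a double edge at one end; the terminal node there is the unique long simple root (C_7). One simple-root ordering that puts it in standard form is (alpha_6, alpha_2, alpha_1, alpha_4, alpha_3, alpha_5, alpha_7). So the algebra is type C_7, i.e. sp(14).

C_7 (sp(14))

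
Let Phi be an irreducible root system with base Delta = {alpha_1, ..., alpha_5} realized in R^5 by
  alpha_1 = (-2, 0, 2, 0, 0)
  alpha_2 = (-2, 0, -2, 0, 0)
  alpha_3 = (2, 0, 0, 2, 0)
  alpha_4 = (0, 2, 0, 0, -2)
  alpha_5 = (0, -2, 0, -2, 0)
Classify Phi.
Compute the Cartan integers a_ij = 2(alpha_i, alpha_j)/(alpha_j, alpha_j); the resulting 5x5 Cartan matrix is
[[2, 0, -1, 0, 0], [0, 2, -1, 0, 0], [-1, -1, 2, 0, -1], [0, 0, 0, 2, -1], [0, 0, -1, -1, 2]].
All simple roots have the same length, so the diagram is simply laced. The associated Dynkin diagram is a chain of 3 nodes with a fork of two nodes at one end (D_5), so the type is D_5 (the algebra so(10)).

D_5 (so(10))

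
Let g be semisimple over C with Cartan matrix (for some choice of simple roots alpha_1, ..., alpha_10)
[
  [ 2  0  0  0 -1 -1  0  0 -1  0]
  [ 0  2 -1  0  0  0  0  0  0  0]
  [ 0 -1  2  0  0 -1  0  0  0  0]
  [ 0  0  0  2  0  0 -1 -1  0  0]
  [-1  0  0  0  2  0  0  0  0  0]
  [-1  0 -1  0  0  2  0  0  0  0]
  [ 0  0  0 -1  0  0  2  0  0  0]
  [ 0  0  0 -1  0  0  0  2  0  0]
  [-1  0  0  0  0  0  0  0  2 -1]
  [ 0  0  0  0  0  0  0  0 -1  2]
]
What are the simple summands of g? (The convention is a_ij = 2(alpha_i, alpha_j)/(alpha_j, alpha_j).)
A3 + E7

The diagram associated to this matrix has two connected components: the simple roots {alpha_4, alpha_7, alpha_8} form a chain of 3 nodes with single edges (A_3), and {alpha_1, alpha_2, alpha_3, alpha_5, alpha_6, alpha_9, alpha_10} form a chain of 6 nodes with one extra node attached to the third node from one end (E_7). A semisimple Lie algebra decomposes uniquely as the direct sum of simple ideals, one per connected component of its Dynkin diagram, so g ≅ A_3 ⊕ E_7 (dimension 15 + 133 = 148).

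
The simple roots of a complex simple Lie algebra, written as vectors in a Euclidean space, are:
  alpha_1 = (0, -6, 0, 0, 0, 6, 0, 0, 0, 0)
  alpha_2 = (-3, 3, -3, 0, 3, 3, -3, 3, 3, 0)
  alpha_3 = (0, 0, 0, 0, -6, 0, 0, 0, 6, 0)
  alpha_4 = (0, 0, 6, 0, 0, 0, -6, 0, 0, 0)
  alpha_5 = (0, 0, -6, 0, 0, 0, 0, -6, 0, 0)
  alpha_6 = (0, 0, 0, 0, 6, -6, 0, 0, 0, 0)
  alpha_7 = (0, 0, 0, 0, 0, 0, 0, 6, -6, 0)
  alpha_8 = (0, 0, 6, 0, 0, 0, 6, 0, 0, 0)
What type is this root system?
E8

Compute the Cartan integers a_ij = 2(alpha_i, alpha_j)/(alpha_j, alpha_j); the resulting 8x8 Cartan matrix is
[[2, 0, 0, 0, 0, -1, 0, 0], [0, 2, 0, 0, 0, 0, 0, -1], [0, 0, 2, 0, 0, -1, -1, 0], [0, 0, 0, 2, -1, 0, 0, 0], [0, 0, 0, -1, 2, 0, -1, -1], [-1, 0, -1, 0, 0, 2, 0, 0], [0, 0, -1, 0, -1, 0, 2, 0], [0, -1, 0, 0, -1, 0, 0, 2]].
All simple roots have the same length, so the diagram is simply laced. The associated Dynkin diagram is a chain of 7 nodes with one extra node attached to the third node from one end (E_8), so the type is E_8.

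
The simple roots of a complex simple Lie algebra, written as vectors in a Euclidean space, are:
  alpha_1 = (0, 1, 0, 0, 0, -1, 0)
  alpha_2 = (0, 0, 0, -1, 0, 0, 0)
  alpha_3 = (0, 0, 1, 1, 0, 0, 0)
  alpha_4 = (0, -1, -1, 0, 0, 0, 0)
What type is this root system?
Compute the Cartan integers a_ij = 2(alpha_i, alpha_j)/(alpha_j, alpha_j); the resulting 4x4 Cartan matrix is
[[2, 0, 0, -1], [0, 2, -1, 0], [0, -2, 2, -1], [-1, 0, -1, 2]].
The roots have two lengths (squared-length ratio 2:1); the short ones are alpha_{2}. The associated Dynkin diagram is a chain of 4 nodes with a double edge at one end; the terminal node there is the unique short simple root (B_4), so the type is B_4 (the algebra so(9)).

B_4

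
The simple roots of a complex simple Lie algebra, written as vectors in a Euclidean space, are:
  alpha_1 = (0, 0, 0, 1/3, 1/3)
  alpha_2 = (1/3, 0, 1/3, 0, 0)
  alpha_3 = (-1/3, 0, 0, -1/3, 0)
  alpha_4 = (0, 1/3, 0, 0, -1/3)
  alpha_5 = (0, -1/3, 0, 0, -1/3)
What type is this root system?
D5

Compute the Cartan integers a_ij = 2(alpha_i, alpha_j)/(alpha_j, alpha_j); the resulting 5x5 Cartan matrix is
[[2, 0, -1, -1, -1], [0, 2, -1, 0, 0], [-1, -1, 2, 0, 0], [-1, 0, 0, 2, 0], [-1, 0, 0, 0, 2]].
All simple roots have the same length, so the diagram is simply laced. The associated Dynkin diagram is a chain of 3 nodes with a fork of two nodes at one end (D_5), so the type is D_5 (the algebra so(10)).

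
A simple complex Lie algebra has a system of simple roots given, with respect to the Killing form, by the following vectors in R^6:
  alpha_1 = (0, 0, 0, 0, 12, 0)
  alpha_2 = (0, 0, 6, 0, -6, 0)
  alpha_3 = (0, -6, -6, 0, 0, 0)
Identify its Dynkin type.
Compute the Cartan integers a_ij = 2(alpha_i, alpha_j)/(alpha_j, alpha_j); the resulting 3x3 Cartan matrix is
[[2, -2, 0], [-1, 2, -1], [0, -1, 2]].
The roots have two lengths (squared-length ratio 2:1); the short ones are alpha_{2,3}. The associated Dynkin diagram is a chain of 3 nodes with a double edge at one end; the terminal node there is the unique long simple root (C_3), so the type is C_3 (the algebra sp(6)).

C3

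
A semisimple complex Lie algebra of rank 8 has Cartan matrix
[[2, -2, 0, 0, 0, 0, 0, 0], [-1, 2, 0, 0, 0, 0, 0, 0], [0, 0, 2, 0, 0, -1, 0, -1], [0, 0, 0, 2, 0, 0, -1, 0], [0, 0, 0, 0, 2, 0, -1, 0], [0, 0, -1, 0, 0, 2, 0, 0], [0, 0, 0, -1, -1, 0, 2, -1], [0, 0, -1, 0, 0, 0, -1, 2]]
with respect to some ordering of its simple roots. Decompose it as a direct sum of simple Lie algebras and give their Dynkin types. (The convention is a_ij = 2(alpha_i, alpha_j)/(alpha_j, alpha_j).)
The diagram associated to this matrix has two connected components: the simple roots {alpha_1, alpha_2} form a chain of 2 nodes with a double edge at one end; the terminal node there is the unique short simple root (B_2), and {alpha_3, alpha_4, alpha_5, alpha_6, alpha_7, alpha_8} form a chain of 4 nodes with a fork of two nodes at one end (D_6). A semisimple Lie algebra decomposes uniquely as the direct sum of simple ideals, one per connected component of its Dynkin diagram, so g ≅ B_2 ⊕ D_6 (dimension 10 + 66 = 76).

B2 + D6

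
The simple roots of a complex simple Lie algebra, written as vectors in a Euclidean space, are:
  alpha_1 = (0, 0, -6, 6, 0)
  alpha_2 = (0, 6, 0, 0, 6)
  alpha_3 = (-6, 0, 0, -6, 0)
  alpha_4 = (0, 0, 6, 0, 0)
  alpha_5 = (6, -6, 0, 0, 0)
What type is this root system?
Compute the Cartan integers a_ij = 2(alpha_i, alpha_j)/(alpha_j, alpha_j); the resulting 5x5 Cartan matrix is
[[2, 0, -1, -2, 0], [0, 2, 0, 0, -1], [-1, 0, 2, 0, -1], [-1, 0, 0, 2, 0], [0, -1, -1, 0, 2]].
The roots have two lengths (squared-length ratio 2:1); the short ones are alpha_{4}. The associated Dynkin diagram is a chain of 5 nodes with a double edge at one end; the terminal node there is the unique short simple root (B_5), so the type is B_5 (the algebra so(11)).

B5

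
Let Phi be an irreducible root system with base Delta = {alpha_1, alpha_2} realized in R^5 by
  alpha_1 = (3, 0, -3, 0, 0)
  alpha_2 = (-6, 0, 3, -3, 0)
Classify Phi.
G2

Compute the Cartan integers a_ij = 2(alpha_i, alpha_j)/(alpha_j, alpha_j); the resulting 2x2 Cartan matrix is
[[2, -1], [-3, 2]].
The roots have two lengths (squared-length ratio 3:1); the short ones are alpha_{1}. The associated Dynkin diagram is two nodes joined by a triple edge (G_2), so the type is G_2.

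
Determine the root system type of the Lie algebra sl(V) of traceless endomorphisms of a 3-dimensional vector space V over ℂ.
A_2

This is sl(3), which has dimension 3^2 - 1 = 8 and rank 3 - 1 = 2 (a Cartan subalgebra is the diagonal traceless matrices). In the classification of classical Lie algebras, the special linear algebra sl(n+1) has type A_n; here n = 2, so the Dynkin diagram is a chain of 2 nodes with single edges (A_2). Hence the type is A_2.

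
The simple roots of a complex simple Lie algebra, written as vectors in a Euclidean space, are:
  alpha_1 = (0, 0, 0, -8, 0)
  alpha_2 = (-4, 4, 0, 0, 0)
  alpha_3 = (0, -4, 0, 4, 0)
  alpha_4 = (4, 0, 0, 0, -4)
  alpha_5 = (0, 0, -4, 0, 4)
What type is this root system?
C_5 (sp(10))

Compute the Cartan integers a_ij = 2(alpha_i, alpha_j)/(alpha_j, alpha_j); the resulting 5x5 Cartan matrix is
[[2, 0, -2, 0, 0], [0, 2, -1, -1, 0], [-1, -1, 2, 0, 0], [0, -1, 0, 2, -1], [0, 0, 0, -1, 2]].
The roots have two lengths (squared-length ratio 2:1); the short ones are alpha_{2,3,4,5}. The associated Dynkin diagram is a chain of 5 nodes with a double edge at one end; the terminal node there is the unique long simple root (C_5), so the type is C_5 (the algebra sp(10)).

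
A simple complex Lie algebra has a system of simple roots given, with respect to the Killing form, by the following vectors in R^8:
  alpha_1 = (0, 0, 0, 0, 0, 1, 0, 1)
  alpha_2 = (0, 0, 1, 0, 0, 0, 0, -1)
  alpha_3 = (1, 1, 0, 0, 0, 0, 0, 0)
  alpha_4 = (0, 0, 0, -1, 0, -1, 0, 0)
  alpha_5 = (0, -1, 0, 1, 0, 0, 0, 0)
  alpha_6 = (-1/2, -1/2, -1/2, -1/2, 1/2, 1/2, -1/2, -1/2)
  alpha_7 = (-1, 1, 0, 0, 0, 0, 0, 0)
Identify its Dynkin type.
Compute the Cartan integers a_ij = 2(alpha_i, alpha_j)/(alpha_j, alpha_j); the resulting 7x7 Cartan matrix is
[[2, -1, 0, -1, 0, 0, 0], [-1, 2, 0, 0, 0, 0, 0], [0, 0, 2, 0, -1, -1, 0], [-1, 0, 0, 2, -1, 0, 0], [0, 0, -1, -1, 2, 0, -1], [0, 0, -1, 0, 0, 2, 0], [0, 0, 0, 0, -1, 0, 2]].
All simple roots have the same length, so the diagram is simply laced. The associated Dynkin diagram is a chain of 6 nodes with one extra node attached to the third node from one end (E_7), so the type is E_7.

E7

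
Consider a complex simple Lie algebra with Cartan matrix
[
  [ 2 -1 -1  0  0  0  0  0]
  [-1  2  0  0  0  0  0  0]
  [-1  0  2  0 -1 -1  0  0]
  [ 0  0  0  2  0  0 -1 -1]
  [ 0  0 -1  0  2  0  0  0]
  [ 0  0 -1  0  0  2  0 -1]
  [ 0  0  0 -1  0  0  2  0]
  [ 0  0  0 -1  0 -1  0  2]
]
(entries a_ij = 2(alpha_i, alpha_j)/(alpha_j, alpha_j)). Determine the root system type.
type E_8

The matrix has rank 8 with 2's on the diagonal. Reading the off-diagonal entries as Dynkin edges (a single edge where a_ij = a_ji = -1; a double or triple edge where a_ij * a_ji = 2 or 3), the diagram is a chain of 7 nodes with one extra node attached to the third node from one end (E_8). One simple-root ordering that puts it in standard form is (alpha_2, alpha_5, alpha_1, alpha_3, alpha_6, alpha_8, alpha_4, alpha_7). So the algebra is type E_8.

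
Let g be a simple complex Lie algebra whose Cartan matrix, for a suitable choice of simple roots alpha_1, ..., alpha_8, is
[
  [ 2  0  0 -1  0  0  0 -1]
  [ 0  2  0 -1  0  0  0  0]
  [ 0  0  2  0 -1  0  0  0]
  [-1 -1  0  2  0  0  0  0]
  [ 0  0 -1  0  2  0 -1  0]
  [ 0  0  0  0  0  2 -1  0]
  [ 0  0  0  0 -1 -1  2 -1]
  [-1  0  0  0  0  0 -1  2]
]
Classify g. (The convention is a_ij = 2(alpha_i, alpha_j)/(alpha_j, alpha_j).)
The matrix has rank 8 with 2's on the diagonal. Reading the off-diagonal entries as Dynkin edges (a single edge where a_ij = a_ji = -1; a double or triple edge where a_ij * a_ji = 2 or 3), the diagram is a chain of 7 nodes with one extra node attached to the third node from one end (E_8). One simple-root ordering that puts it in standard form is (alpha_3, alpha_6, alpha_5, alpha_7, alpha_8, alpha_1, alpha_4, alpha_2). So the algebra is type E_8.

E8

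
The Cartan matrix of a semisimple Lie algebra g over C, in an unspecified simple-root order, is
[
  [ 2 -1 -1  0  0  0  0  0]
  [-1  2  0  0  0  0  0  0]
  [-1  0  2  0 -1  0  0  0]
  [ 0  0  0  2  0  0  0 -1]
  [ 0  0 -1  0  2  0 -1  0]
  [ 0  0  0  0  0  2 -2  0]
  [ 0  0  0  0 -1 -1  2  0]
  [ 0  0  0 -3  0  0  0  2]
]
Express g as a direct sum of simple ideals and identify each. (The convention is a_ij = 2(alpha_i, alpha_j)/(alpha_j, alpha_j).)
C_6 + G_2

The diagram associated to this matrix has two connected components: the simple roots {alpha_1, alpha_2, alpha_3, alpha_5, alpha_6, alpha_7} form a chain of 6 nodes with a double edge at one end; the terminal node there is the unique long simple root (C_6), and {alpha_4, alpha_8} form two nodes joined by a triple edge (G_2). A semisimple Lie algebra decomposes uniquely as the direct sum of simple ideals, one per connected component of its Dynkin diagram, so g ≅ C_6 ⊕ G_2 (dimension 78 + 14 = 92).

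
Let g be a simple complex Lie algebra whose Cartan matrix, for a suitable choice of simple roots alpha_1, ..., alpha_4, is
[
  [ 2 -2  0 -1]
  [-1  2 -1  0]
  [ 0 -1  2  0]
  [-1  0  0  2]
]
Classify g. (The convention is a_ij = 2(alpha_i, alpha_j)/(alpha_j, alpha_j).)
type F_4

The matrix has rank 4 with 2's on the diagonal. Reading the off-diagonal entries as Dynkin edges (a single edge where a_ij = a_ji = -1; a double or triple edge where a_ij * a_ji = 2 or 3), the diagram is a chain of 4 nodes with a double edge between the middle two (F_4). One simple-root ordering that puts it in standard form is (alpha_4, alpha_1, alpha_2, alpha_3). So the algebra is type F_4.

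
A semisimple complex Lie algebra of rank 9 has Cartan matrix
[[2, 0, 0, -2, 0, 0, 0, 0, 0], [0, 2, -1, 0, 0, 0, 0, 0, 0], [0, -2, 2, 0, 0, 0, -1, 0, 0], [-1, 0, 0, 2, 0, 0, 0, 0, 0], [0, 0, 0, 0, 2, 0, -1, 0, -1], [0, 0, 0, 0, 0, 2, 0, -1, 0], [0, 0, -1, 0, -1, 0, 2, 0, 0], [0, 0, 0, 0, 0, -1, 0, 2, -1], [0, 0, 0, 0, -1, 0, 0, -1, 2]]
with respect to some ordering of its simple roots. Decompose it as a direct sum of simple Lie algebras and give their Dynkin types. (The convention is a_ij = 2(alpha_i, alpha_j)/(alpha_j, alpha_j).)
The diagram associated to this matrix has two connected components: the simple roots {alpha_1, alpha_4} form a chain of 2 nodes with a double edge at one end; the terminal node there is the unique short simple root (B_2), and {alpha_2, alpha_3, alpha_5, alpha_6, alpha_7, alpha_8, alpha_9} form a chain of 7 nodes with a double edge at one end; the terminal node there is the unique short simple root (B_7). A semisimple Lie algebra decomposes uniquely as the direct sum of simple ideals, one per connected component of its Dynkin diagram, so g ≅ B_2 ⊕ B_7 (dimension 10 + 105 = 115).

B2 ⊕ B7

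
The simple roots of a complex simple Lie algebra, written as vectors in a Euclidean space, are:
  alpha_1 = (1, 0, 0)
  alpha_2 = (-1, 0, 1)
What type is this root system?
Compute the Cartan integers a_ij = 2(alpha_i, alpha_j)/(alpha_j, alpha_j); the resulting 2x2 Cartan matrix is
[[2, -1], [-2, 2]].
The roots have two lengths (squared-length ratio 2:1); the short ones are alpha_{1}. The associated Dynkin diagram is a chain of 2 nodes with a double edge at one end; the terminal node there is the unique short simple root (B_2), so the type is B_2 (the algebra so(5)).

B_2 (so(5))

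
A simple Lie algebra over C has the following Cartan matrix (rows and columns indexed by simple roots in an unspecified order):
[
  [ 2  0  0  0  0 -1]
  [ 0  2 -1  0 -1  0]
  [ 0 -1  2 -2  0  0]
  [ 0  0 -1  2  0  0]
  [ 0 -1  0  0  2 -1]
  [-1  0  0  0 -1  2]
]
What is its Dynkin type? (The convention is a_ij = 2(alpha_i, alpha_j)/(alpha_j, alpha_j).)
The matrix has rank 6 with 2's on the diagonal. Reading the off-diagonal entries as Dynkin edges (a single edge where a_ij = a_ji = -1; a double or triple edge where a_ij * a_ji = 2 or 3), the diagram is a chain of 6 nodes with a double edge at one end; the terminal node there is the unique short simple root (B_6). One simple-root ordering that puts it in standard form is (alpha_1, alpha_6, alpha_5, alpha_2, alpha_3, alpha_4). So the algebra is type B_6, i.e. so(13).

type B_6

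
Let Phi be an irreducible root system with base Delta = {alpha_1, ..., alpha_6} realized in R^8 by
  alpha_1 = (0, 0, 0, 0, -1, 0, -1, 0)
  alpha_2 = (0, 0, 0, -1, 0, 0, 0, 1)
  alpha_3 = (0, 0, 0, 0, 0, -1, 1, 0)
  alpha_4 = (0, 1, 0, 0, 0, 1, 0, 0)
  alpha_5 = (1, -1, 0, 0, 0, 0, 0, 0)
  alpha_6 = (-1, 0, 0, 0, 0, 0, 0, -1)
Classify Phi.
type A_6

Compute the Cartan integers a_ij = 2(alpha_i, alpha_j)/(alpha_j, alpha_j); the resulting 6x6 Cartan matrix is
[[2, 0, -1, 0, 0, 0], [0, 2, 0, 0, 0, -1], [-1, 0, 2, -1, 0, 0], [0, 0, -1, 2, -1, 0], [0, 0, 0, -1, 2, -1], [0, -1, 0, 0, -1, 2]].
All simple roots have the same length, so the diagram is simply laced. The associated Dynkin diagram is a chain of 6 nodes with single edges (A_6), so the type is A_6 (the algebra sl(7)).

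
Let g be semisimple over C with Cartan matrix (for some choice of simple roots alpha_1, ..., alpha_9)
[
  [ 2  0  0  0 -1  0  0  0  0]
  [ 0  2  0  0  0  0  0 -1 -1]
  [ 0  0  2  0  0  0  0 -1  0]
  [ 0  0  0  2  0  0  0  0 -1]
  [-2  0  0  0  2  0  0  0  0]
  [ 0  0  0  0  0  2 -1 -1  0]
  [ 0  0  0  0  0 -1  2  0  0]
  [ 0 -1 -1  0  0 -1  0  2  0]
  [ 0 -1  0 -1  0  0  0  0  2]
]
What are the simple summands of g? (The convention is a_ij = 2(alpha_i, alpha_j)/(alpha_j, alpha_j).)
The diagram associated to this matrix has two connected components: the simple roots {alpha_1, alpha_5} form a chain of 2 nodes with a double edge at one end; the terminal node there is the unique short simple root (B_2), and {alpha_2, alpha_3, alpha_4, alpha_6, alpha_7, alpha_8, alpha_9} form a chain of 6 nodes with one extra node attached to the third node from one end (E_7). A semisimple Lie algebra decomposes uniquely as the direct sum of simple ideals, one per connected component of its Dynkin diagram, so g ≅ B_2 ⊕ E_7 (dimension 10 + 133 = 143).

B_2 (so(5)) ⊕ E_7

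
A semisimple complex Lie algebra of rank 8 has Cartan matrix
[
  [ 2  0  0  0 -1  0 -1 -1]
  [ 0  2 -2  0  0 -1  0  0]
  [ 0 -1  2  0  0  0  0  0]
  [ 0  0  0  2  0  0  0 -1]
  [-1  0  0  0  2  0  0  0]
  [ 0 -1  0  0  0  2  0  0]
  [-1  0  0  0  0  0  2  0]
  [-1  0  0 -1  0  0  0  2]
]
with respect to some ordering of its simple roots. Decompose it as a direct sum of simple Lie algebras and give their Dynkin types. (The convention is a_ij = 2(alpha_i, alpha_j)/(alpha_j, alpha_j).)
The diagram associated to this matrix has two connected components: the simple roots {alpha_2, alpha_3, alpha_6} form a chain of 3 nodes with a double edge at one end; the terminal node there is the unique short simple root (B_3), and {alpha_1, alpha_4, alpha_5, alpha_7, alpha_8} form a chain of 3 nodes with a fork of two nodes at one end (D_5). A semisimple Lie algebra decomposes uniquely as the direct sum of simple ideals, one per connected component of its Dynkin diagram, so g ≅ B_3 ⊕ D_5 (dimension 21 + 45 = 66).

B_3 (so(7)) ⊕ D_5 (so(10))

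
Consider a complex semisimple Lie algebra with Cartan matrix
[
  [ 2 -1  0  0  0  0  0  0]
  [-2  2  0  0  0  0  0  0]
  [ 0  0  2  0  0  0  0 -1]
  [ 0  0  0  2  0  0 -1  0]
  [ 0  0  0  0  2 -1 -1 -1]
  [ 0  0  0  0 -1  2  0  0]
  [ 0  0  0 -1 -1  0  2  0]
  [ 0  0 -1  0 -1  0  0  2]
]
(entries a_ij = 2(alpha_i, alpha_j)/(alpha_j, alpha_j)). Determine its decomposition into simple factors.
The diagram associated to this matrix has two connected components: the simple roots {alpha_1, alpha_2} form a chain of 2 nodes with a double edge at one end; the terminal node there is the unique short simple root (B_2), and {alpha_3, alpha_4, alpha_5, alpha_6, alpha_7, alpha_8} form a chain of 5 nodes with one extra node attached to the third node from one end (E_6). A semisimple Lie algebra decomposes uniquely as the direct sum of simple ideals, one per connected component of its Dynkin diagram, so g ≅ B_2 ⊕ E_6 (dimension 10 + 78 = 88).

B_2 + E_6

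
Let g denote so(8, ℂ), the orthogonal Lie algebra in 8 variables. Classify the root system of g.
This is so(8) with 8 even, which has dimension 8(8-1)/2 = 28 and rank 8/2 = 4. In the classification of classical Lie algebras, the orthogonal algebra so(2n) in an even number of variables has type D_n; here n = 4, so the Dynkin diagram is a chain of 2 nodes with a fork of two nodes at one end (D_4). Hence the type is D_4.

D_4 (so(8))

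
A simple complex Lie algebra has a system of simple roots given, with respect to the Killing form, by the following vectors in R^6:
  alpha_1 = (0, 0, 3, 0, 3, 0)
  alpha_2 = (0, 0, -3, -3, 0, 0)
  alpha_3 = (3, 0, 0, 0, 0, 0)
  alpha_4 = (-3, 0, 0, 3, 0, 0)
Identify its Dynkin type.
type B_4

Compute the Cartan integers a_ij = 2(alpha_i, alpha_j)/(alpha_j, alpha_j); the resulting 4x4 Cartan matrix is
[[2, -1, 0, 0], [-1, 2, 0, -1], [0, 0, 2, -1], [0, -1, -2, 2]].
The roots have two lengths (squared-length ratio 2:1); the short ones are alpha_{3}. The associated Dynkin diagram is a chain of 4 nodes with a double edge at one end; the terminal node there is the unique short simple root (B_4), so the type is B_4 (the algebra so(9)).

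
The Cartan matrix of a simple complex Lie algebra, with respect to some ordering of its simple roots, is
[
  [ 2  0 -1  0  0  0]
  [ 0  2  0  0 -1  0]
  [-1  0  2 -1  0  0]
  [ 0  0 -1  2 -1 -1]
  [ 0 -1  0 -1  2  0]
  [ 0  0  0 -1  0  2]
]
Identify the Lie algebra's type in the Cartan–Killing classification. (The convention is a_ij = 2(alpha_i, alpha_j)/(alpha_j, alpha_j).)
The matrix has rank 6 with 2's on the diagonal. Reading the off-diagonal entries as Dynkin edges (a single edge where a_ij = a_ji = -1; a double or triple edge where a_ij * a_ji = 2 or 3), the diagram is a chain of 5 nodes with one extra node attached to the third node from one end (E_6). One simple-root ordering that puts it in standard form is (alpha_1, alpha_6, alpha_3, alpha_4, alpha_5, alpha_2). So the algebra is type E_6.

E_6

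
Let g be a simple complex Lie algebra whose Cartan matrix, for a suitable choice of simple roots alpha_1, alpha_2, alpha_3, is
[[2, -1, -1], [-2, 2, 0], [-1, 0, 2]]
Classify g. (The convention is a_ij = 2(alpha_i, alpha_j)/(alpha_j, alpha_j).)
The matrix has rank 3 with 2's on the diagonal. Reading the off-diagonal entries as Dynkin edges (a single edge where a_ij = a_ji = -1; a double or triple edge where a_ij * a_ji = 2 or 3), the diagram is a chain of 3 nodes with a double edge at one end; the terminal node there is the unique long simple root (C_3). One simple-root ordering that puts it in standard form is (alpha_3, alpha_1, alpha_2). So the algebra is type C_3, i.e. sp(6).

C_3 (sp(6))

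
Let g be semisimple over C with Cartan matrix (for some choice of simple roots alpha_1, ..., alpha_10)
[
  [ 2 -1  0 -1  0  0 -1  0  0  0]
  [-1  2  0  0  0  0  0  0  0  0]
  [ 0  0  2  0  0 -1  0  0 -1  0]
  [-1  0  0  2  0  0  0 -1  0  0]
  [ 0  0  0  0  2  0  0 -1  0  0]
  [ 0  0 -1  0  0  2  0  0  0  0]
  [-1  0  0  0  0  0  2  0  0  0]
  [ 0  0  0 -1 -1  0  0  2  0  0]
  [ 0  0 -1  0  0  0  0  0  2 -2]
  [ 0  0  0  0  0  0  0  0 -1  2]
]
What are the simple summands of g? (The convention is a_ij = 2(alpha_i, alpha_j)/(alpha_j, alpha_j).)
type B_4 ⊕ type D_6

The diagram associated to this matrix has two connected components: the simple roots {alpha_3, alpha_6, alpha_9, alpha_10} form a chain of 4 nodes with a double edge at one end; the terminal node there is the unique short simple root (B_4), and {alpha_1, alpha_2, alpha_4, alpha_5, alpha_7, alpha_8} form a chain of 4 nodes with a fork of two nodes at one end (D_6). A semisimple Lie algebra decomposes uniquely as the direct sum of simple ideals, one per connected component of its Dynkin diagram, so g ≅ B_4 ⊕ D_6 (dimension 36 + 66 = 102).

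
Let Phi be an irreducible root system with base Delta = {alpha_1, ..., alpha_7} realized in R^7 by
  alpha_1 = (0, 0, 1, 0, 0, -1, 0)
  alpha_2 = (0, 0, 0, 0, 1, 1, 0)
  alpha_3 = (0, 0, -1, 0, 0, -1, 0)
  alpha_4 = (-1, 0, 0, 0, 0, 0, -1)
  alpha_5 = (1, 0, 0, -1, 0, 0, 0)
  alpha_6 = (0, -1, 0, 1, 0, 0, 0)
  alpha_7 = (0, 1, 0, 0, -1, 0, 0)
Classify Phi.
D_7 (so(14))

Compute the Cartan integers a_ij = 2(alpha_i, alpha_j)/(alpha_j, alpha_j); the resulting 7x7 Cartan matrix is
[[2, -1, 0, 0, 0, 0, 0], [-1, 2, -1, 0, 0, 0, -1], [0, -1, 2, 0, 0, 0, 0], [0, 0, 0, 2, -1, 0, 0], [0, 0, 0, -1, 2, -1, 0], [0, 0, 0, 0, -1, 2, -1], [0, -1, 0, 0, 0, -1, 2]].
All simple roots have the same length, so the diagram is simply laced. The associated Dynkin diagram is a chain of 5 nodes with a fork of two nodes at one end (D_7), so the type is D_7 (the algebra so(14)).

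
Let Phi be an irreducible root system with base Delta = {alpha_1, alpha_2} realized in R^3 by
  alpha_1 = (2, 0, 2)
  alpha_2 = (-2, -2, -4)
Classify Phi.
type G_2

Compute the Cartan integers a_ij = 2(alpha_i, alpha_j)/(alpha_j, alpha_j); the resulting 2x2 Cartan matrix is
[[2, -1], [-3, 2]].
The roots have two lengths (squared-length ratio 3:1); the short ones are alpha_{1}. The associated Dynkin diagram is two nodes joined by a triple edge (G_2), so the type is G_2.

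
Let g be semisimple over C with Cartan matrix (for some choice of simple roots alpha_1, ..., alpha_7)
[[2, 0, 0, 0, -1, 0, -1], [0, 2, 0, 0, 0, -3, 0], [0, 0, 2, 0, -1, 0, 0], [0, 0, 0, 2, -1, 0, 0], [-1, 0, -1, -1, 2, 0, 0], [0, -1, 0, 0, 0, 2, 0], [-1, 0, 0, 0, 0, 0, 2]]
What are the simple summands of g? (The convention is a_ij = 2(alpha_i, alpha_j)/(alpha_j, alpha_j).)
type D_5 ⊕ type G_2

The diagram associated to this matrix has two connected components: the simple roots {alpha_1, alpha_3, alpha_4, alpha_5, alpha_7} form a chain of 3 nodes with a fork of two nodes at one end (D_5), and {alpha_2, alpha_6} form two nodes joined by a triple edge (G_2). A semisimple Lie algebra decomposes uniquely as the direct sum of simple ideals, one per connected component of its Dynkin diagram, so g ≅ D_5 ⊕ G_2 (dimension 45 + 14 = 59).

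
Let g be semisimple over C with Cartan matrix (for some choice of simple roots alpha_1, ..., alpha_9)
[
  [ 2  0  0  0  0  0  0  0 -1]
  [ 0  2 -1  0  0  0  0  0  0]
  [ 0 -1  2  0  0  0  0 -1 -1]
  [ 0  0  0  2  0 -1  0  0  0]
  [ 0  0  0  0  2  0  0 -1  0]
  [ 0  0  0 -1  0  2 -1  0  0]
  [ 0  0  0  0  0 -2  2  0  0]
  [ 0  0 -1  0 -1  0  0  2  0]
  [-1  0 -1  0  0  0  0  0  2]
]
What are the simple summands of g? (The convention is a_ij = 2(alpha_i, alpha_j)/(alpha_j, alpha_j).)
C_3 ⊕ E_6

The diagram associated to this matrix has two connected components: the simple roots {alpha_4, alpha_6, alpha_7} form a chain of 3 nodes with a double edge at one end; the terminal node there is the unique long simple root (C_3), and {alpha_1, alpha_2, alpha_3, alpha_5, alpha_8, alpha_9} form a chain of 5 nodes with one extra node attached to the third node from one end (E_6). A semisimple Lie algebra decomposes uniquely as the direct sum of simple ideals, one per connected component of its Dynkin diagram, so g ≅ C_3 ⊕ E_6 (dimension 21 + 78 = 99).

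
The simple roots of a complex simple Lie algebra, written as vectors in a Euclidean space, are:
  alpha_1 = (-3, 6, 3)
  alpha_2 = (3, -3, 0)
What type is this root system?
Compute the Cartan integers a_ij = 2(alpha_i, alpha_j)/(alpha_j, alpha_j); the resulting 2x2 Cartan matrix is
[[2, -3], [-1, 2]].
The roots have two lengths (squared-length ratio 3:1); the short ones are alpha_{2}. The associated Dynkin diagram is two nodes joined by a triple edge (G_2), so the type is G_2.

G2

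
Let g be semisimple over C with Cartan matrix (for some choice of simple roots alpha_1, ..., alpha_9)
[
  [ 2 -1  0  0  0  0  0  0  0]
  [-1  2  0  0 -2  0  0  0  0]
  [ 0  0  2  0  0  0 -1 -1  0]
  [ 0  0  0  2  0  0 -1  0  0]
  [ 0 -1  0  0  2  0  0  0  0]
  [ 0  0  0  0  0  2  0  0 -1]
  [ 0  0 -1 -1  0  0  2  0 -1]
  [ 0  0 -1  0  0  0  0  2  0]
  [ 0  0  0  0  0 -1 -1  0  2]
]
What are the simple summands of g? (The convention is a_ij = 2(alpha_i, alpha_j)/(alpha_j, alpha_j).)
B_3 ⊕ E_6

The diagram associated to this matrix has two connected components: the simple roots {alpha_1, alpha_2, alpha_5} form a chain of 3 nodes with a double edge at one end; the terminal node there is the unique short simple root (B_3), and {alpha_3, alpha_4, alpha_6, alpha_7, alpha_8, alpha_9} form a chain of 5 nodes with one extra node attached to the third node from one end (E_6). A semisimple Lie algebra decomposes uniquely as the direct sum of simple ideals, one per connected component of its Dynkin diagram, so g ≅ B_3 ⊕ E_6 (dimension 21 + 78 = 99).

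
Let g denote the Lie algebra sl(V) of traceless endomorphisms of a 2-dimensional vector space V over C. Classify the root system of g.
This is sl(2), which has dimension 2^2 - 1 = 3 and rank 2 - 1 = 1 (a Cartan subalgebra is the diagonal traceless matrices). In the classification of classical Lie algebras, the special linear algebra sl(n+1) has type A_n; here n = 1, so the Dynkin diagram is a chain of 1 nodes with single edges (A_1). Hence the type is A_1.

A_1 (sl(2))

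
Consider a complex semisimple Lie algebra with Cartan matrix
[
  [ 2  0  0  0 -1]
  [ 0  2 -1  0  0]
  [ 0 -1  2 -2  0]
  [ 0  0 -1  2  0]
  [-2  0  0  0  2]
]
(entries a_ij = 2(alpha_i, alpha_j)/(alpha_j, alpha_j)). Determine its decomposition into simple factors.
The diagram associated to this matrix has two connected components: the simple roots {alpha_1, alpha_5} form a chain of 2 nodes with a double edge at one end; the terminal node there is the unique short simple root (B_2), and {alpha_2, alpha_3, alpha_4} form a chain of 3 nodes with a double edge at one end; the terminal node there is the unique short simple root (B_3). A semisimple Lie algebra decomposes uniquely as the direct sum of simple ideals, one per connected component of its Dynkin diagram, so g ≅ B_2 ⊕ B_3 (dimension 10 + 21 = 31).

B2 + B3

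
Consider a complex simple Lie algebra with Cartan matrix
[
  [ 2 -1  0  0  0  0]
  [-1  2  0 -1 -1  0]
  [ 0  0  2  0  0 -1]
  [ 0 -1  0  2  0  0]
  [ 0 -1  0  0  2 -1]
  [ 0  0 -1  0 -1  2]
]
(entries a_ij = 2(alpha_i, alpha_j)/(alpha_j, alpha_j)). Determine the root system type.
D6

The matrix has rank 6 with 2's on the diagonal. Reading the off-diagonal entries as Dynkin edges (a single edge where a_ij = a_ji = -1; a double or triple edge where a_ij * a_ji = 2 or 3), the diagram is a chain of 4 nodes with a fork of two nodes at one end (D_6). One simple-root ordering that puts it in standard form is (alpha_3, alpha_6, alpha_5, alpha_2, alpha_4, alpha_1). So the algebra is type D_6, i.e. so(12).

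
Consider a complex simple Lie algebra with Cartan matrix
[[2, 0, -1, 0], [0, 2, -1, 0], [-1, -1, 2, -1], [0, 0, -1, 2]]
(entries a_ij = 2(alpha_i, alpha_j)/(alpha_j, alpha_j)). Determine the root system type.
The matrix has rank 4 with 2's on the diagonal. Reading the off-diagonal entries as Dynkin edges (a single edge where a_ij = a_ji = -1; a double or triple edge where a_ij * a_ji = 2 or 3), the diagram is a chain of 2 nodes with a fork of two nodes at one end (D_4). One simple-root ordering that puts it in standard form is (alpha_1, alpha_3, alpha_4, alpha_2). So the algebra is type D_4, i.e. so(8).

D_4 (so(8))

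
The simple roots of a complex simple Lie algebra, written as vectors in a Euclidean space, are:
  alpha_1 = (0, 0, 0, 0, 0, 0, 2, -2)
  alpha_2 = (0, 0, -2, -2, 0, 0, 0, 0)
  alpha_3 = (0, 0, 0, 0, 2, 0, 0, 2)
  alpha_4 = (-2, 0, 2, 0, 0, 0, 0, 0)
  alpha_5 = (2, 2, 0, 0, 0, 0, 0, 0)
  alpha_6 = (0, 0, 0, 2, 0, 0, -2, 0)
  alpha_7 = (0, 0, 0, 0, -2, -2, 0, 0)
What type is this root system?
A_7 (sl(8))

Compute the Cartan integers a_ij = 2(alpha_i, alpha_j)/(alpha_j, alpha_j); the resulting 7x7 Cartan matrix is
[[2, 0, -1, 0, 0, -1, 0], [0, 2, 0, -1, 0, -1, 0], [-1, 0, 2, 0, 0, 0, -1], [0, -1, 0, 2, -1, 0, 0], [0, 0, 0, -1, 2, 0, 0], [-1, -1, 0, 0, 0, 2, 0], [0, 0, -1, 0, 0, 0, 2]].
All simple roots have the same length, so the diagram is simply laced. The associated Dynkin diagram is a chain of 7 nodes with single edges (A_7), so the type is A_7 (the algebra sl(8)).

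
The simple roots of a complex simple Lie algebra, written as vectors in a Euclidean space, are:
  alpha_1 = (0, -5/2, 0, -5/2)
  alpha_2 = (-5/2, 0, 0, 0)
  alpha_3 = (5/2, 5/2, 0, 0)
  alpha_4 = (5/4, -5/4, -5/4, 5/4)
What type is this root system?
F4

Compute the Cartan integers a_ij = 2(alpha_i, alpha_j)/(alpha_j, alpha_j); the resulting 4x4 Cartan matrix is
[[2, 0, -1, 0], [0, 2, -1, -1], [-1, -2, 2, 0], [0, -1, 0, 2]].
The roots have two lengths (squared-length ratio 2:1); the short ones are alpha_{2,4}. The associated Dynkin diagram is a chain of 4 nodes with a double edge between the middle two (F_4), so the type is F_4.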